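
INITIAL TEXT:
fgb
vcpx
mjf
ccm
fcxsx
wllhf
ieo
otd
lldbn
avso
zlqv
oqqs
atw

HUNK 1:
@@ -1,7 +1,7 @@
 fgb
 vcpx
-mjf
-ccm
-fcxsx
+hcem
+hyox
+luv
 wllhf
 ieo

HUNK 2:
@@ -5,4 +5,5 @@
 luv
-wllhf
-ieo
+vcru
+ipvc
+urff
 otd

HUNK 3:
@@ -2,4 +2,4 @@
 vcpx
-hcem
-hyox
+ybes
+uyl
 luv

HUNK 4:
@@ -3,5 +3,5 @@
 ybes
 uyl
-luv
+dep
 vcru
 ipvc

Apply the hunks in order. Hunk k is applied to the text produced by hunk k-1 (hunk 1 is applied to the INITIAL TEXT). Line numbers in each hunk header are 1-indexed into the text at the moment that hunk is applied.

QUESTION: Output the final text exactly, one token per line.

Answer: fgb
vcpx
ybes
uyl
dep
vcru
ipvc
urff
otd
lldbn
avso
zlqv
oqqs
atw

Derivation:
Hunk 1: at line 1 remove [mjf,ccm,fcxsx] add [hcem,hyox,luv] -> 13 lines: fgb vcpx hcem hyox luv wllhf ieo otd lldbn avso zlqv oqqs atw
Hunk 2: at line 5 remove [wllhf,ieo] add [vcru,ipvc,urff] -> 14 lines: fgb vcpx hcem hyox luv vcru ipvc urff otd lldbn avso zlqv oqqs atw
Hunk 3: at line 2 remove [hcem,hyox] add [ybes,uyl] -> 14 lines: fgb vcpx ybes uyl luv vcru ipvc urff otd lldbn avso zlqv oqqs atw
Hunk 4: at line 3 remove [luv] add [dep] -> 14 lines: fgb vcpx ybes uyl dep vcru ipvc urff otd lldbn avso zlqv oqqs atw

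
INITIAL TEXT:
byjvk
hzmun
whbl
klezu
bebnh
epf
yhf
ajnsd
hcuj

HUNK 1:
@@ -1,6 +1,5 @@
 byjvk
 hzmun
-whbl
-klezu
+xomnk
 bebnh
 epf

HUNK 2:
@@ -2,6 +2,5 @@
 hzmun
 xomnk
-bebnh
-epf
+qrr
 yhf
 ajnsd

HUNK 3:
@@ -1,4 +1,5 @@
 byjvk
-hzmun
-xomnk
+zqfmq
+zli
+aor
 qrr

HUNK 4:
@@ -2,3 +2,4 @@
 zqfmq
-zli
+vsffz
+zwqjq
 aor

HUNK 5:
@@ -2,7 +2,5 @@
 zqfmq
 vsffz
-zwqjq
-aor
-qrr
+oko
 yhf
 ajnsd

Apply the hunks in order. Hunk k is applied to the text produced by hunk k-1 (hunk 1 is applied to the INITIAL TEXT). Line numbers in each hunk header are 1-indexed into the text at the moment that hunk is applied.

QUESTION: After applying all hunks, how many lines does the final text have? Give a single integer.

Answer: 7

Derivation:
Hunk 1: at line 1 remove [whbl,klezu] add [xomnk] -> 8 lines: byjvk hzmun xomnk bebnh epf yhf ajnsd hcuj
Hunk 2: at line 2 remove [bebnh,epf] add [qrr] -> 7 lines: byjvk hzmun xomnk qrr yhf ajnsd hcuj
Hunk 3: at line 1 remove [hzmun,xomnk] add [zqfmq,zli,aor] -> 8 lines: byjvk zqfmq zli aor qrr yhf ajnsd hcuj
Hunk 4: at line 2 remove [zli] add [vsffz,zwqjq] -> 9 lines: byjvk zqfmq vsffz zwqjq aor qrr yhf ajnsd hcuj
Hunk 5: at line 2 remove [zwqjq,aor,qrr] add [oko] -> 7 lines: byjvk zqfmq vsffz oko yhf ajnsd hcuj
Final line count: 7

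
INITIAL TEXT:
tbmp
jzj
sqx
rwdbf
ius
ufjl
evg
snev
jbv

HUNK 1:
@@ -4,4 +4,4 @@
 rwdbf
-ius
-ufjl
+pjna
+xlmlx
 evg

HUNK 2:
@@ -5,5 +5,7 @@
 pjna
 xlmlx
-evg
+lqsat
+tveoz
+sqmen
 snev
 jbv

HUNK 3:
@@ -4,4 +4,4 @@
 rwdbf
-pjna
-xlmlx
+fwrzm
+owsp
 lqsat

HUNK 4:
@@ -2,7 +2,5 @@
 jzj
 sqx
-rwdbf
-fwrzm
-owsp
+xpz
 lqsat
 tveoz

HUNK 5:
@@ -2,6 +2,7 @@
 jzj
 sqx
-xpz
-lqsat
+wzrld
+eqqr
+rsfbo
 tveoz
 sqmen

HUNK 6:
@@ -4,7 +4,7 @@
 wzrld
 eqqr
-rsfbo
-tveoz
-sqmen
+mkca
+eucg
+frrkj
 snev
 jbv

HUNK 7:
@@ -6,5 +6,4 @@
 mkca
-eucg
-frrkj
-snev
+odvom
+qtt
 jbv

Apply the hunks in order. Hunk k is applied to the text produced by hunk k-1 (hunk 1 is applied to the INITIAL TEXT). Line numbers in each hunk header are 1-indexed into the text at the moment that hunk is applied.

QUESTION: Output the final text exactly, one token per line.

Answer: tbmp
jzj
sqx
wzrld
eqqr
mkca
odvom
qtt
jbv

Derivation:
Hunk 1: at line 4 remove [ius,ufjl] add [pjna,xlmlx] -> 9 lines: tbmp jzj sqx rwdbf pjna xlmlx evg snev jbv
Hunk 2: at line 5 remove [evg] add [lqsat,tveoz,sqmen] -> 11 lines: tbmp jzj sqx rwdbf pjna xlmlx lqsat tveoz sqmen snev jbv
Hunk 3: at line 4 remove [pjna,xlmlx] add [fwrzm,owsp] -> 11 lines: tbmp jzj sqx rwdbf fwrzm owsp lqsat tveoz sqmen snev jbv
Hunk 4: at line 2 remove [rwdbf,fwrzm,owsp] add [xpz] -> 9 lines: tbmp jzj sqx xpz lqsat tveoz sqmen snev jbv
Hunk 5: at line 2 remove [xpz,lqsat] add [wzrld,eqqr,rsfbo] -> 10 lines: tbmp jzj sqx wzrld eqqr rsfbo tveoz sqmen snev jbv
Hunk 6: at line 4 remove [rsfbo,tveoz,sqmen] add [mkca,eucg,frrkj] -> 10 lines: tbmp jzj sqx wzrld eqqr mkca eucg frrkj snev jbv
Hunk 7: at line 6 remove [eucg,frrkj,snev] add [odvom,qtt] -> 9 lines: tbmp jzj sqx wzrld eqqr mkca odvom qtt jbv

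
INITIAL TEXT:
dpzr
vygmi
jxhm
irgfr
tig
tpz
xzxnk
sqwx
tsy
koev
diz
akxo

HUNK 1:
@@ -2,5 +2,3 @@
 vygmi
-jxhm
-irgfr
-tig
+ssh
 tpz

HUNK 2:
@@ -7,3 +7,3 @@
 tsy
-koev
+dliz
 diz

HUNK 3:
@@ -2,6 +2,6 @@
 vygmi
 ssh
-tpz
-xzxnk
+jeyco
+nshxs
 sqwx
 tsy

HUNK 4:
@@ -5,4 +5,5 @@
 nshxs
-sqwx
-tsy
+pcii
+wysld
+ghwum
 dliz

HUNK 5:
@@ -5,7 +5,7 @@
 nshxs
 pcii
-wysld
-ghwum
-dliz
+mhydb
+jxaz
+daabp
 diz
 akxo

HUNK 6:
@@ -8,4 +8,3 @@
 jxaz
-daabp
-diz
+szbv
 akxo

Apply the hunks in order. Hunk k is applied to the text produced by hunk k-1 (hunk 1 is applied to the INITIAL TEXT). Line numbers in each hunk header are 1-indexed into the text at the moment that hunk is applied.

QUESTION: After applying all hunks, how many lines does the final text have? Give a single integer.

Answer: 10

Derivation:
Hunk 1: at line 2 remove [jxhm,irgfr,tig] add [ssh] -> 10 lines: dpzr vygmi ssh tpz xzxnk sqwx tsy koev diz akxo
Hunk 2: at line 7 remove [koev] add [dliz] -> 10 lines: dpzr vygmi ssh tpz xzxnk sqwx tsy dliz diz akxo
Hunk 3: at line 2 remove [tpz,xzxnk] add [jeyco,nshxs] -> 10 lines: dpzr vygmi ssh jeyco nshxs sqwx tsy dliz diz akxo
Hunk 4: at line 5 remove [sqwx,tsy] add [pcii,wysld,ghwum] -> 11 lines: dpzr vygmi ssh jeyco nshxs pcii wysld ghwum dliz diz akxo
Hunk 5: at line 5 remove [wysld,ghwum,dliz] add [mhydb,jxaz,daabp] -> 11 lines: dpzr vygmi ssh jeyco nshxs pcii mhydb jxaz daabp diz akxo
Hunk 6: at line 8 remove [daabp,diz] add [szbv] -> 10 lines: dpzr vygmi ssh jeyco nshxs pcii mhydb jxaz szbv akxo
Final line count: 10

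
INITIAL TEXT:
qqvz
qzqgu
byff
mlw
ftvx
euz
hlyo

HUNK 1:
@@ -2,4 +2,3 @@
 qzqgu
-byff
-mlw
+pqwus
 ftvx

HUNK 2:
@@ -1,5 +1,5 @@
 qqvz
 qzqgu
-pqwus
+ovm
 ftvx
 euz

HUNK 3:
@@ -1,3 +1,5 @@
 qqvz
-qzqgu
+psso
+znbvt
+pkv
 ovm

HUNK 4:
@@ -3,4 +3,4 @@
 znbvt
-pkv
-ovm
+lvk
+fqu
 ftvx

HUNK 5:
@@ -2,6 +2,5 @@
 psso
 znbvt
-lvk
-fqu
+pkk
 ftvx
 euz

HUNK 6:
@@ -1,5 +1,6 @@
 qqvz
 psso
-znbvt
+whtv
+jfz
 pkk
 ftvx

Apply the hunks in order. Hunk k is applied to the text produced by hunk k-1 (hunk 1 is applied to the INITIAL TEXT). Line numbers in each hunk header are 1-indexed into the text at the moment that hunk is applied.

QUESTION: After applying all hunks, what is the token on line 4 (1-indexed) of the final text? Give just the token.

Answer: jfz

Derivation:
Hunk 1: at line 2 remove [byff,mlw] add [pqwus] -> 6 lines: qqvz qzqgu pqwus ftvx euz hlyo
Hunk 2: at line 1 remove [pqwus] add [ovm] -> 6 lines: qqvz qzqgu ovm ftvx euz hlyo
Hunk 3: at line 1 remove [qzqgu] add [psso,znbvt,pkv] -> 8 lines: qqvz psso znbvt pkv ovm ftvx euz hlyo
Hunk 4: at line 3 remove [pkv,ovm] add [lvk,fqu] -> 8 lines: qqvz psso znbvt lvk fqu ftvx euz hlyo
Hunk 5: at line 2 remove [lvk,fqu] add [pkk] -> 7 lines: qqvz psso znbvt pkk ftvx euz hlyo
Hunk 6: at line 1 remove [znbvt] add [whtv,jfz] -> 8 lines: qqvz psso whtv jfz pkk ftvx euz hlyo
Final line 4: jfz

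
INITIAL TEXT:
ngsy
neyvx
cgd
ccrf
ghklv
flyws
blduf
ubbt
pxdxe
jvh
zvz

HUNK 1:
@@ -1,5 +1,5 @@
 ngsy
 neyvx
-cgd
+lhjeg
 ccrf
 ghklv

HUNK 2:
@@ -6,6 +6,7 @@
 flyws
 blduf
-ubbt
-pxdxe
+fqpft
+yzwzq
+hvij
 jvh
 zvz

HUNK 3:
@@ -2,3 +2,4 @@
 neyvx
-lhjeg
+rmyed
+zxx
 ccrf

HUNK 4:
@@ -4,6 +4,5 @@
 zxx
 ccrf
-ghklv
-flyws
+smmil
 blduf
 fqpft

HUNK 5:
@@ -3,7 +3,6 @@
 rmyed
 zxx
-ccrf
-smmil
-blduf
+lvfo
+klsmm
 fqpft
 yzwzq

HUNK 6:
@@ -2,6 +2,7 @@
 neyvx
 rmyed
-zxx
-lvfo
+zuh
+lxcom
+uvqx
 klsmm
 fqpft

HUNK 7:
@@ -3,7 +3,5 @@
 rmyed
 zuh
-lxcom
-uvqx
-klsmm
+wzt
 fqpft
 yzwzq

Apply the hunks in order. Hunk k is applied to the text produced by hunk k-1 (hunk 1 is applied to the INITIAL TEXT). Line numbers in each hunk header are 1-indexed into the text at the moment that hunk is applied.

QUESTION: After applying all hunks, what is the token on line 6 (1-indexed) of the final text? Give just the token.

Answer: fqpft

Derivation:
Hunk 1: at line 1 remove [cgd] add [lhjeg] -> 11 lines: ngsy neyvx lhjeg ccrf ghklv flyws blduf ubbt pxdxe jvh zvz
Hunk 2: at line 6 remove [ubbt,pxdxe] add [fqpft,yzwzq,hvij] -> 12 lines: ngsy neyvx lhjeg ccrf ghklv flyws blduf fqpft yzwzq hvij jvh zvz
Hunk 3: at line 2 remove [lhjeg] add [rmyed,zxx] -> 13 lines: ngsy neyvx rmyed zxx ccrf ghklv flyws blduf fqpft yzwzq hvij jvh zvz
Hunk 4: at line 4 remove [ghklv,flyws] add [smmil] -> 12 lines: ngsy neyvx rmyed zxx ccrf smmil blduf fqpft yzwzq hvij jvh zvz
Hunk 5: at line 3 remove [ccrf,smmil,blduf] add [lvfo,klsmm] -> 11 lines: ngsy neyvx rmyed zxx lvfo klsmm fqpft yzwzq hvij jvh zvz
Hunk 6: at line 2 remove [zxx,lvfo] add [zuh,lxcom,uvqx] -> 12 lines: ngsy neyvx rmyed zuh lxcom uvqx klsmm fqpft yzwzq hvij jvh zvz
Hunk 7: at line 3 remove [lxcom,uvqx,klsmm] add [wzt] -> 10 lines: ngsy neyvx rmyed zuh wzt fqpft yzwzq hvij jvh zvz
Final line 6: fqpft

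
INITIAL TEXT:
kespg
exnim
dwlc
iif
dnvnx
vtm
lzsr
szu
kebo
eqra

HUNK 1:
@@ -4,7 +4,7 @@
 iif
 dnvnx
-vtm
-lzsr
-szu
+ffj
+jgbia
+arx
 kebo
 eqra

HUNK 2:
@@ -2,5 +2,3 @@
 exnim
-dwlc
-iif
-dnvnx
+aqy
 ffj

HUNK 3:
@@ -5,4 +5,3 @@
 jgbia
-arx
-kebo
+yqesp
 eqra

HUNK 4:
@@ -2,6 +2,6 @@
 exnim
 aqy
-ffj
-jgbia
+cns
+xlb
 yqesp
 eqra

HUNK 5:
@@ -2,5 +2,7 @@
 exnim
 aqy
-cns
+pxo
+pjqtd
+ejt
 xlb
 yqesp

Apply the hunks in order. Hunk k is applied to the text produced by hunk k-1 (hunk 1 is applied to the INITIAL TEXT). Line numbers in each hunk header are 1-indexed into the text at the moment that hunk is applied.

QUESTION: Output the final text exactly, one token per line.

Hunk 1: at line 4 remove [vtm,lzsr,szu] add [ffj,jgbia,arx] -> 10 lines: kespg exnim dwlc iif dnvnx ffj jgbia arx kebo eqra
Hunk 2: at line 2 remove [dwlc,iif,dnvnx] add [aqy] -> 8 lines: kespg exnim aqy ffj jgbia arx kebo eqra
Hunk 3: at line 5 remove [arx,kebo] add [yqesp] -> 7 lines: kespg exnim aqy ffj jgbia yqesp eqra
Hunk 4: at line 2 remove [ffj,jgbia] add [cns,xlb] -> 7 lines: kespg exnim aqy cns xlb yqesp eqra
Hunk 5: at line 2 remove [cns] add [pxo,pjqtd,ejt] -> 9 lines: kespg exnim aqy pxo pjqtd ejt xlb yqesp eqra

Answer: kespg
exnim
aqy
pxo
pjqtd
ejt
xlb
yqesp
eqra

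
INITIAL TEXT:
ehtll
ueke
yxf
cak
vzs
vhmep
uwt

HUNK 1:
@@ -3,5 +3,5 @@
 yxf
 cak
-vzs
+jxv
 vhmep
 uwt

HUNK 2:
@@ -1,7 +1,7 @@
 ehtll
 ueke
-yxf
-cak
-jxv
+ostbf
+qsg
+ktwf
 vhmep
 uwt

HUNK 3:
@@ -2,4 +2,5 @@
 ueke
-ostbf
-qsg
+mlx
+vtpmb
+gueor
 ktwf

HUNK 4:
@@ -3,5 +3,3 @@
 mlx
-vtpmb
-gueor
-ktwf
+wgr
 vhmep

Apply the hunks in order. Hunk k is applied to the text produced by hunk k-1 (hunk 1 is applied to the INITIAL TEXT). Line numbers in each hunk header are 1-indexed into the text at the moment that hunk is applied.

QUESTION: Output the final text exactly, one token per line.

Answer: ehtll
ueke
mlx
wgr
vhmep
uwt

Derivation:
Hunk 1: at line 3 remove [vzs] add [jxv] -> 7 lines: ehtll ueke yxf cak jxv vhmep uwt
Hunk 2: at line 1 remove [yxf,cak,jxv] add [ostbf,qsg,ktwf] -> 7 lines: ehtll ueke ostbf qsg ktwf vhmep uwt
Hunk 3: at line 2 remove [ostbf,qsg] add [mlx,vtpmb,gueor] -> 8 lines: ehtll ueke mlx vtpmb gueor ktwf vhmep uwt
Hunk 4: at line 3 remove [vtpmb,gueor,ktwf] add [wgr] -> 6 lines: ehtll ueke mlx wgr vhmep uwt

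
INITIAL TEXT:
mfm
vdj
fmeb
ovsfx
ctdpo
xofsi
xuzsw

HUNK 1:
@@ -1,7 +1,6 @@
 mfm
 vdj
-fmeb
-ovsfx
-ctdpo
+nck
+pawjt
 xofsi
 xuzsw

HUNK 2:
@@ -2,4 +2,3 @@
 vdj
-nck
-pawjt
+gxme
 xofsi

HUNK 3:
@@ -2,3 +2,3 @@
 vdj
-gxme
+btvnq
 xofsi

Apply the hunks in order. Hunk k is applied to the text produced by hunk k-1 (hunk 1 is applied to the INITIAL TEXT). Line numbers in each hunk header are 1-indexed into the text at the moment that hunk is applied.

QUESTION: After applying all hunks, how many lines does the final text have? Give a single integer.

Answer: 5

Derivation:
Hunk 1: at line 1 remove [fmeb,ovsfx,ctdpo] add [nck,pawjt] -> 6 lines: mfm vdj nck pawjt xofsi xuzsw
Hunk 2: at line 2 remove [nck,pawjt] add [gxme] -> 5 lines: mfm vdj gxme xofsi xuzsw
Hunk 3: at line 2 remove [gxme] add [btvnq] -> 5 lines: mfm vdj btvnq xofsi xuzsw
Final line count: 5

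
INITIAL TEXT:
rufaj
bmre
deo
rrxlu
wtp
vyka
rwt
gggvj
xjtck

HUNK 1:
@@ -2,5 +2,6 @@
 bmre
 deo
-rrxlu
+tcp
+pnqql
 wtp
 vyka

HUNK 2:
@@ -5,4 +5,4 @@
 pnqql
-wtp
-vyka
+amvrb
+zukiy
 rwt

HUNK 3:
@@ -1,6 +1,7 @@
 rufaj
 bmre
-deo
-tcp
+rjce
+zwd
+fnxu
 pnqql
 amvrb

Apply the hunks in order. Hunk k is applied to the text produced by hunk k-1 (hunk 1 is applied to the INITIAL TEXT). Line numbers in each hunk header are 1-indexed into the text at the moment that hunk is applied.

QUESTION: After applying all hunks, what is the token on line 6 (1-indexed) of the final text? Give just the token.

Hunk 1: at line 2 remove [rrxlu] add [tcp,pnqql] -> 10 lines: rufaj bmre deo tcp pnqql wtp vyka rwt gggvj xjtck
Hunk 2: at line 5 remove [wtp,vyka] add [amvrb,zukiy] -> 10 lines: rufaj bmre deo tcp pnqql amvrb zukiy rwt gggvj xjtck
Hunk 3: at line 1 remove [deo,tcp] add [rjce,zwd,fnxu] -> 11 lines: rufaj bmre rjce zwd fnxu pnqql amvrb zukiy rwt gggvj xjtck
Final line 6: pnqql

Answer: pnqql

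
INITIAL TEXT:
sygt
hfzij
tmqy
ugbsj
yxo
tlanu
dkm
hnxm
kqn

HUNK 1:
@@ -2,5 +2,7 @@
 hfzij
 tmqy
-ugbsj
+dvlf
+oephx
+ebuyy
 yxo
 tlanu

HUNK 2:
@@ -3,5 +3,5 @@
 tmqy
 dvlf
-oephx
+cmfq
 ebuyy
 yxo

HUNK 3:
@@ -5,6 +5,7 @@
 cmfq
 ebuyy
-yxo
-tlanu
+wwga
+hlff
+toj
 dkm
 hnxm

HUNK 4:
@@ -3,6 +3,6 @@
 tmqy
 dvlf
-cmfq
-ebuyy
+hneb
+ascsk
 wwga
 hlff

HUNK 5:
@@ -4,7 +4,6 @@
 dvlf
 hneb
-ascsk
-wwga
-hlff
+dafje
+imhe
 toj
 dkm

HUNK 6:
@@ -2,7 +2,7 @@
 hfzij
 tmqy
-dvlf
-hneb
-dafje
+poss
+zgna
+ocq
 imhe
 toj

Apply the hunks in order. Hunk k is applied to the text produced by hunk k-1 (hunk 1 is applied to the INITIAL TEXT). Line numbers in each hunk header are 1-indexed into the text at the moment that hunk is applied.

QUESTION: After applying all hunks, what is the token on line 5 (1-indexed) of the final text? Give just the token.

Hunk 1: at line 2 remove [ugbsj] add [dvlf,oephx,ebuyy] -> 11 lines: sygt hfzij tmqy dvlf oephx ebuyy yxo tlanu dkm hnxm kqn
Hunk 2: at line 3 remove [oephx] add [cmfq] -> 11 lines: sygt hfzij tmqy dvlf cmfq ebuyy yxo tlanu dkm hnxm kqn
Hunk 3: at line 5 remove [yxo,tlanu] add [wwga,hlff,toj] -> 12 lines: sygt hfzij tmqy dvlf cmfq ebuyy wwga hlff toj dkm hnxm kqn
Hunk 4: at line 3 remove [cmfq,ebuyy] add [hneb,ascsk] -> 12 lines: sygt hfzij tmqy dvlf hneb ascsk wwga hlff toj dkm hnxm kqn
Hunk 5: at line 4 remove [ascsk,wwga,hlff] add [dafje,imhe] -> 11 lines: sygt hfzij tmqy dvlf hneb dafje imhe toj dkm hnxm kqn
Hunk 6: at line 2 remove [dvlf,hneb,dafje] add [poss,zgna,ocq] -> 11 lines: sygt hfzij tmqy poss zgna ocq imhe toj dkm hnxm kqn
Final line 5: zgna

Answer: zgna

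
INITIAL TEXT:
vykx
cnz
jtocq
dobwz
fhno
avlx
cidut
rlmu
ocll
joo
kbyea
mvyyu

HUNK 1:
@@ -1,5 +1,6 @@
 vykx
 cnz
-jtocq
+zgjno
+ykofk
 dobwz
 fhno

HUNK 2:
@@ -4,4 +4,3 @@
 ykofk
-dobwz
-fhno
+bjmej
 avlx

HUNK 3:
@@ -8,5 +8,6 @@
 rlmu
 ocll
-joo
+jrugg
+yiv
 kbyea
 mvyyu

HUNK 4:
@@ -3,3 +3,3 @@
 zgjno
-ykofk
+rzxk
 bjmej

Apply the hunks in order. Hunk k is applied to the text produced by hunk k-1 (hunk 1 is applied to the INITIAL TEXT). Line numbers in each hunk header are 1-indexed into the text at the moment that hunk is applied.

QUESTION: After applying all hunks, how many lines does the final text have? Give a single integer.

Answer: 13

Derivation:
Hunk 1: at line 1 remove [jtocq] add [zgjno,ykofk] -> 13 lines: vykx cnz zgjno ykofk dobwz fhno avlx cidut rlmu ocll joo kbyea mvyyu
Hunk 2: at line 4 remove [dobwz,fhno] add [bjmej] -> 12 lines: vykx cnz zgjno ykofk bjmej avlx cidut rlmu ocll joo kbyea mvyyu
Hunk 3: at line 8 remove [joo] add [jrugg,yiv] -> 13 lines: vykx cnz zgjno ykofk bjmej avlx cidut rlmu ocll jrugg yiv kbyea mvyyu
Hunk 4: at line 3 remove [ykofk] add [rzxk] -> 13 lines: vykx cnz zgjno rzxk bjmej avlx cidut rlmu ocll jrugg yiv kbyea mvyyu
Final line count: 13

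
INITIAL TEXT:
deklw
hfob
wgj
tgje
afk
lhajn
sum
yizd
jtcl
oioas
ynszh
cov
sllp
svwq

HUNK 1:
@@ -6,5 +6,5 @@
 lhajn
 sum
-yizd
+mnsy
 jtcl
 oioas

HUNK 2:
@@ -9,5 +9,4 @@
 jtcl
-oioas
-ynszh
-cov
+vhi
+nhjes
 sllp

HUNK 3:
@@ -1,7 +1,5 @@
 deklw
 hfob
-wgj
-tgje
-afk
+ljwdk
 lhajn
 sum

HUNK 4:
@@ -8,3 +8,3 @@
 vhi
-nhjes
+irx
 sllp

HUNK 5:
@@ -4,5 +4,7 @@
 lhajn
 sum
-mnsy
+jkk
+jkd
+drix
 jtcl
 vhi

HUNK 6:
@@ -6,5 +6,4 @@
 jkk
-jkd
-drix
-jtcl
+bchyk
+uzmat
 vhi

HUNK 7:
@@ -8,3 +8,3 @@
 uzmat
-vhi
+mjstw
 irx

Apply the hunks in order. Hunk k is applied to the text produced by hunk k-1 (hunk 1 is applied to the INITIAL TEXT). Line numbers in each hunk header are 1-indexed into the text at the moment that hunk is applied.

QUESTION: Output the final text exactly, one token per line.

Hunk 1: at line 6 remove [yizd] add [mnsy] -> 14 lines: deklw hfob wgj tgje afk lhajn sum mnsy jtcl oioas ynszh cov sllp svwq
Hunk 2: at line 9 remove [oioas,ynszh,cov] add [vhi,nhjes] -> 13 lines: deklw hfob wgj tgje afk lhajn sum mnsy jtcl vhi nhjes sllp svwq
Hunk 3: at line 1 remove [wgj,tgje,afk] add [ljwdk] -> 11 lines: deklw hfob ljwdk lhajn sum mnsy jtcl vhi nhjes sllp svwq
Hunk 4: at line 8 remove [nhjes] add [irx] -> 11 lines: deklw hfob ljwdk lhajn sum mnsy jtcl vhi irx sllp svwq
Hunk 5: at line 4 remove [mnsy] add [jkk,jkd,drix] -> 13 lines: deklw hfob ljwdk lhajn sum jkk jkd drix jtcl vhi irx sllp svwq
Hunk 6: at line 6 remove [jkd,drix,jtcl] add [bchyk,uzmat] -> 12 lines: deklw hfob ljwdk lhajn sum jkk bchyk uzmat vhi irx sllp svwq
Hunk 7: at line 8 remove [vhi] add [mjstw] -> 12 lines: deklw hfob ljwdk lhajn sum jkk bchyk uzmat mjstw irx sllp svwq

Answer: deklw
hfob
ljwdk
lhajn
sum
jkk
bchyk
uzmat
mjstw
irx
sllp
svwq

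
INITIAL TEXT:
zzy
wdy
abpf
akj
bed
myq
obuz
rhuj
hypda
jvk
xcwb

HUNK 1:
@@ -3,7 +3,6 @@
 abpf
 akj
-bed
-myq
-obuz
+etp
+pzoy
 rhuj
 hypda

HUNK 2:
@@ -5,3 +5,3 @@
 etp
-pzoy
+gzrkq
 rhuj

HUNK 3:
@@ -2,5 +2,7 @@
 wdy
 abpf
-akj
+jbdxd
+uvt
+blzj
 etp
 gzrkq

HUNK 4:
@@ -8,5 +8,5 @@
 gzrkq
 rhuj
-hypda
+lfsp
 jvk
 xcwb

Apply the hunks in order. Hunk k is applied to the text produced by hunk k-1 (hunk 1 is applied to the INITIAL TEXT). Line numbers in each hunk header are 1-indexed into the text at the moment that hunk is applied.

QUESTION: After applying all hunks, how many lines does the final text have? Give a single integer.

Answer: 12

Derivation:
Hunk 1: at line 3 remove [bed,myq,obuz] add [etp,pzoy] -> 10 lines: zzy wdy abpf akj etp pzoy rhuj hypda jvk xcwb
Hunk 2: at line 5 remove [pzoy] add [gzrkq] -> 10 lines: zzy wdy abpf akj etp gzrkq rhuj hypda jvk xcwb
Hunk 3: at line 2 remove [akj] add [jbdxd,uvt,blzj] -> 12 lines: zzy wdy abpf jbdxd uvt blzj etp gzrkq rhuj hypda jvk xcwb
Hunk 4: at line 8 remove [hypda] add [lfsp] -> 12 lines: zzy wdy abpf jbdxd uvt blzj etp gzrkq rhuj lfsp jvk xcwb
Final line count: 12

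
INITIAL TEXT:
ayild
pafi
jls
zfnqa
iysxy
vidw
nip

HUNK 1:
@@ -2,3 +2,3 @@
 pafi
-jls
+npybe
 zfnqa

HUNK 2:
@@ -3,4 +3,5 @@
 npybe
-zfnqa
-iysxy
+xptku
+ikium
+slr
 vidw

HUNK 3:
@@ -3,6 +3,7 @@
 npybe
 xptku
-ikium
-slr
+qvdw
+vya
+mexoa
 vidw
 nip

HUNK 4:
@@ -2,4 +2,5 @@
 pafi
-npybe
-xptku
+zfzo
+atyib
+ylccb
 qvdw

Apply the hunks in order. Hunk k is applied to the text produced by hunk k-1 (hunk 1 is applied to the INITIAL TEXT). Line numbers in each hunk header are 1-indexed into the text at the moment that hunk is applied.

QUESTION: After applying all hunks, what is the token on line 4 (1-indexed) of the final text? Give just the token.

Answer: atyib

Derivation:
Hunk 1: at line 2 remove [jls] add [npybe] -> 7 lines: ayild pafi npybe zfnqa iysxy vidw nip
Hunk 2: at line 3 remove [zfnqa,iysxy] add [xptku,ikium,slr] -> 8 lines: ayild pafi npybe xptku ikium slr vidw nip
Hunk 3: at line 3 remove [ikium,slr] add [qvdw,vya,mexoa] -> 9 lines: ayild pafi npybe xptku qvdw vya mexoa vidw nip
Hunk 4: at line 2 remove [npybe,xptku] add [zfzo,atyib,ylccb] -> 10 lines: ayild pafi zfzo atyib ylccb qvdw vya mexoa vidw nip
Final line 4: atyib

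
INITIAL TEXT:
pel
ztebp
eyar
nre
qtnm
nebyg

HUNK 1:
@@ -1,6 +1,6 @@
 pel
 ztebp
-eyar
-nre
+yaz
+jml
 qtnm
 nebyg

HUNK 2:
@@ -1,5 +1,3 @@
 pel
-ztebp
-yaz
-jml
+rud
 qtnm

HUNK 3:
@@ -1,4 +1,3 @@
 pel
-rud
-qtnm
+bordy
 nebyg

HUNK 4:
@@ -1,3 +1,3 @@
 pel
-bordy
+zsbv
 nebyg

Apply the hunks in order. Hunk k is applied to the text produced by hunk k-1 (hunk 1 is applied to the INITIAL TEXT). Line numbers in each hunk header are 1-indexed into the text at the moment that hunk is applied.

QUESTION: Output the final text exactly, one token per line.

Hunk 1: at line 1 remove [eyar,nre] add [yaz,jml] -> 6 lines: pel ztebp yaz jml qtnm nebyg
Hunk 2: at line 1 remove [ztebp,yaz,jml] add [rud] -> 4 lines: pel rud qtnm nebyg
Hunk 3: at line 1 remove [rud,qtnm] add [bordy] -> 3 lines: pel bordy nebyg
Hunk 4: at line 1 remove [bordy] add [zsbv] -> 3 lines: pel zsbv nebyg

Answer: pel
zsbv
nebyg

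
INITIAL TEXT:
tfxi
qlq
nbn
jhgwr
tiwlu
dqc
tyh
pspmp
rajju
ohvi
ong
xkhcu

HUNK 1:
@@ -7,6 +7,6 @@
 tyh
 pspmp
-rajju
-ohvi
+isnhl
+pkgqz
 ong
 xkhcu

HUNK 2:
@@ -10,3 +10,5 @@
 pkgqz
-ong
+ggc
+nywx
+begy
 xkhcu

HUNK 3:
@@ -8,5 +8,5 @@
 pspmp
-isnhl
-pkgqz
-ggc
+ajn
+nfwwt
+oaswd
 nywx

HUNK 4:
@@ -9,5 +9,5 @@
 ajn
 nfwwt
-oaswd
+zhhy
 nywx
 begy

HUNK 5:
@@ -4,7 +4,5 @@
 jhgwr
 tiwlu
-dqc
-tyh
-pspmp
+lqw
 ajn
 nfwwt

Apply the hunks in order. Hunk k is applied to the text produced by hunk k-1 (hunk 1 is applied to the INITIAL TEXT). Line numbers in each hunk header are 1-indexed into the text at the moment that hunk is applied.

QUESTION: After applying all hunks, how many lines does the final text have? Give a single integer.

Answer: 12

Derivation:
Hunk 1: at line 7 remove [rajju,ohvi] add [isnhl,pkgqz] -> 12 lines: tfxi qlq nbn jhgwr tiwlu dqc tyh pspmp isnhl pkgqz ong xkhcu
Hunk 2: at line 10 remove [ong] add [ggc,nywx,begy] -> 14 lines: tfxi qlq nbn jhgwr tiwlu dqc tyh pspmp isnhl pkgqz ggc nywx begy xkhcu
Hunk 3: at line 8 remove [isnhl,pkgqz,ggc] add [ajn,nfwwt,oaswd] -> 14 lines: tfxi qlq nbn jhgwr tiwlu dqc tyh pspmp ajn nfwwt oaswd nywx begy xkhcu
Hunk 4: at line 9 remove [oaswd] add [zhhy] -> 14 lines: tfxi qlq nbn jhgwr tiwlu dqc tyh pspmp ajn nfwwt zhhy nywx begy xkhcu
Hunk 5: at line 4 remove [dqc,tyh,pspmp] add [lqw] -> 12 lines: tfxi qlq nbn jhgwr tiwlu lqw ajn nfwwt zhhy nywx begy xkhcu
Final line count: 12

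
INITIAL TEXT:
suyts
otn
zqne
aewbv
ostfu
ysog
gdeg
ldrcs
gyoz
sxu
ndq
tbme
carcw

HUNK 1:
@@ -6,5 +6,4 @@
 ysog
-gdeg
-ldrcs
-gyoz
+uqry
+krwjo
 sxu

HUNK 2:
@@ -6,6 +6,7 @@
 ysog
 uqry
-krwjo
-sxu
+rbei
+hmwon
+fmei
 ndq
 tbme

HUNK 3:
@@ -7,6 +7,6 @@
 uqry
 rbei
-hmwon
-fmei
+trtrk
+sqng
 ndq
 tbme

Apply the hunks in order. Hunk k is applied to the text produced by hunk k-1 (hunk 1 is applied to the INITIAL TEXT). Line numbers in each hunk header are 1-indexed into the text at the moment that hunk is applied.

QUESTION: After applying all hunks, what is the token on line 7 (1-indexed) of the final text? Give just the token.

Answer: uqry

Derivation:
Hunk 1: at line 6 remove [gdeg,ldrcs,gyoz] add [uqry,krwjo] -> 12 lines: suyts otn zqne aewbv ostfu ysog uqry krwjo sxu ndq tbme carcw
Hunk 2: at line 6 remove [krwjo,sxu] add [rbei,hmwon,fmei] -> 13 lines: suyts otn zqne aewbv ostfu ysog uqry rbei hmwon fmei ndq tbme carcw
Hunk 3: at line 7 remove [hmwon,fmei] add [trtrk,sqng] -> 13 lines: suyts otn zqne aewbv ostfu ysog uqry rbei trtrk sqng ndq tbme carcw
Final line 7: uqry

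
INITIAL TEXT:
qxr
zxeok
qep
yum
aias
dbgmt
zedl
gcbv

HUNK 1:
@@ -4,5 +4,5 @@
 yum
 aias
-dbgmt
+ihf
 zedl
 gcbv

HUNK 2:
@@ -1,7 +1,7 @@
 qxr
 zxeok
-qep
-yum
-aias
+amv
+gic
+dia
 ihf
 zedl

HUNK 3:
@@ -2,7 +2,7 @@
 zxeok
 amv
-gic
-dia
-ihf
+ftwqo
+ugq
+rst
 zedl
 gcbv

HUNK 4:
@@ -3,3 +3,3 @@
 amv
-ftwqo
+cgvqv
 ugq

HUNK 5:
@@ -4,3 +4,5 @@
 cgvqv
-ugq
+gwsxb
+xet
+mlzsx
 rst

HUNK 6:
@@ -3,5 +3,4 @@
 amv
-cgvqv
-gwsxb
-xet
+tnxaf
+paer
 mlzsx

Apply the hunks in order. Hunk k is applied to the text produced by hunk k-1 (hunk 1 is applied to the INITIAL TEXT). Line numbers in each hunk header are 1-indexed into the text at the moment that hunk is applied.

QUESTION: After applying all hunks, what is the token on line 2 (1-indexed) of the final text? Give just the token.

Hunk 1: at line 4 remove [dbgmt] add [ihf] -> 8 lines: qxr zxeok qep yum aias ihf zedl gcbv
Hunk 2: at line 1 remove [qep,yum,aias] add [amv,gic,dia] -> 8 lines: qxr zxeok amv gic dia ihf zedl gcbv
Hunk 3: at line 2 remove [gic,dia,ihf] add [ftwqo,ugq,rst] -> 8 lines: qxr zxeok amv ftwqo ugq rst zedl gcbv
Hunk 4: at line 3 remove [ftwqo] add [cgvqv] -> 8 lines: qxr zxeok amv cgvqv ugq rst zedl gcbv
Hunk 5: at line 4 remove [ugq] add [gwsxb,xet,mlzsx] -> 10 lines: qxr zxeok amv cgvqv gwsxb xet mlzsx rst zedl gcbv
Hunk 6: at line 3 remove [cgvqv,gwsxb,xet] add [tnxaf,paer] -> 9 lines: qxr zxeok amv tnxaf paer mlzsx rst zedl gcbv
Final line 2: zxeok

Answer: zxeok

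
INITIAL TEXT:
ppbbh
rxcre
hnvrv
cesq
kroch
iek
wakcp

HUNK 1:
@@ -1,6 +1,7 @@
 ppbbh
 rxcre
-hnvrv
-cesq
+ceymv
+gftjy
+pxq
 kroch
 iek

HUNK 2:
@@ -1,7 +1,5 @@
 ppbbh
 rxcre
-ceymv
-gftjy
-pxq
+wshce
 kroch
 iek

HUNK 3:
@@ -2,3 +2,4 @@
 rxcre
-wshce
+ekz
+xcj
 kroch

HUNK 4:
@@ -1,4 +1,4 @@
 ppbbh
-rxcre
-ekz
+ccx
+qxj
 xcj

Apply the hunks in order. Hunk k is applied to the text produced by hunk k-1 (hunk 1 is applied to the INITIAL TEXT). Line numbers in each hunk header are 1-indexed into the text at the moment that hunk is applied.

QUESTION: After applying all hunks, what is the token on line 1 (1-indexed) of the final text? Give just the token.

Answer: ppbbh

Derivation:
Hunk 1: at line 1 remove [hnvrv,cesq] add [ceymv,gftjy,pxq] -> 8 lines: ppbbh rxcre ceymv gftjy pxq kroch iek wakcp
Hunk 2: at line 1 remove [ceymv,gftjy,pxq] add [wshce] -> 6 lines: ppbbh rxcre wshce kroch iek wakcp
Hunk 3: at line 2 remove [wshce] add [ekz,xcj] -> 7 lines: ppbbh rxcre ekz xcj kroch iek wakcp
Hunk 4: at line 1 remove [rxcre,ekz] add [ccx,qxj] -> 7 lines: ppbbh ccx qxj xcj kroch iek wakcp
Final line 1: ppbbh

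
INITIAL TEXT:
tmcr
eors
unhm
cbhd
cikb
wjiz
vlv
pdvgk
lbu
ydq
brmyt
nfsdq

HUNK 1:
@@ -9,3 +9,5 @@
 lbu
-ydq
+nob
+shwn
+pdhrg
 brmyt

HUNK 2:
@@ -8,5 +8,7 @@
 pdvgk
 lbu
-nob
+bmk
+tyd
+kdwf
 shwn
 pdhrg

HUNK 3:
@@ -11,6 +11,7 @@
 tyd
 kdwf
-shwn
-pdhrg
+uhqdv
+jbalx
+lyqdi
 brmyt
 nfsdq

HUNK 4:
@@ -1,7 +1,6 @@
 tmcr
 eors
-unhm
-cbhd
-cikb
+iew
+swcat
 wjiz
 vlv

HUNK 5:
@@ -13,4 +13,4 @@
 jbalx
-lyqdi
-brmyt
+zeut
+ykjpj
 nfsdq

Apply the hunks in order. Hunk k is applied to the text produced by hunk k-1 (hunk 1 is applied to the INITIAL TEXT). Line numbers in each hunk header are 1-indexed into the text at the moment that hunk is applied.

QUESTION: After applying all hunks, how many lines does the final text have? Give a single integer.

Answer: 16

Derivation:
Hunk 1: at line 9 remove [ydq] add [nob,shwn,pdhrg] -> 14 lines: tmcr eors unhm cbhd cikb wjiz vlv pdvgk lbu nob shwn pdhrg brmyt nfsdq
Hunk 2: at line 8 remove [nob] add [bmk,tyd,kdwf] -> 16 lines: tmcr eors unhm cbhd cikb wjiz vlv pdvgk lbu bmk tyd kdwf shwn pdhrg brmyt nfsdq
Hunk 3: at line 11 remove [shwn,pdhrg] add [uhqdv,jbalx,lyqdi] -> 17 lines: tmcr eors unhm cbhd cikb wjiz vlv pdvgk lbu bmk tyd kdwf uhqdv jbalx lyqdi brmyt nfsdq
Hunk 4: at line 1 remove [unhm,cbhd,cikb] add [iew,swcat] -> 16 lines: tmcr eors iew swcat wjiz vlv pdvgk lbu bmk tyd kdwf uhqdv jbalx lyqdi brmyt nfsdq
Hunk 5: at line 13 remove [lyqdi,brmyt] add [zeut,ykjpj] -> 16 lines: tmcr eors iew swcat wjiz vlv pdvgk lbu bmk tyd kdwf uhqdv jbalx zeut ykjpj nfsdq
Final line count: 16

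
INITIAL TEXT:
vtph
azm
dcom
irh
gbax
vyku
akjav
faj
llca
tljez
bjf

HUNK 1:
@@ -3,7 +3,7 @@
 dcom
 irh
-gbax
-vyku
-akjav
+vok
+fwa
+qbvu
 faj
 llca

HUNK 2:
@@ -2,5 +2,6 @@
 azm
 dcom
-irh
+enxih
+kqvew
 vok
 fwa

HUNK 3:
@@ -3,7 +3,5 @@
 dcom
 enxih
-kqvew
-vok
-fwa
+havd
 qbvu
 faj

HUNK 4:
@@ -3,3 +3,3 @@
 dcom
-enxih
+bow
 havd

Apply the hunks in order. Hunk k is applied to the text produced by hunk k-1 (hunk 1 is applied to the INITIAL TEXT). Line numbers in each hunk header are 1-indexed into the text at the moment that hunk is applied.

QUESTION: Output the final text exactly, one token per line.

Answer: vtph
azm
dcom
bow
havd
qbvu
faj
llca
tljez
bjf

Derivation:
Hunk 1: at line 3 remove [gbax,vyku,akjav] add [vok,fwa,qbvu] -> 11 lines: vtph azm dcom irh vok fwa qbvu faj llca tljez bjf
Hunk 2: at line 2 remove [irh] add [enxih,kqvew] -> 12 lines: vtph azm dcom enxih kqvew vok fwa qbvu faj llca tljez bjf
Hunk 3: at line 3 remove [kqvew,vok,fwa] add [havd] -> 10 lines: vtph azm dcom enxih havd qbvu faj llca tljez bjf
Hunk 4: at line 3 remove [enxih] add [bow] -> 10 lines: vtph azm dcom bow havd qbvu faj llca tljez bjf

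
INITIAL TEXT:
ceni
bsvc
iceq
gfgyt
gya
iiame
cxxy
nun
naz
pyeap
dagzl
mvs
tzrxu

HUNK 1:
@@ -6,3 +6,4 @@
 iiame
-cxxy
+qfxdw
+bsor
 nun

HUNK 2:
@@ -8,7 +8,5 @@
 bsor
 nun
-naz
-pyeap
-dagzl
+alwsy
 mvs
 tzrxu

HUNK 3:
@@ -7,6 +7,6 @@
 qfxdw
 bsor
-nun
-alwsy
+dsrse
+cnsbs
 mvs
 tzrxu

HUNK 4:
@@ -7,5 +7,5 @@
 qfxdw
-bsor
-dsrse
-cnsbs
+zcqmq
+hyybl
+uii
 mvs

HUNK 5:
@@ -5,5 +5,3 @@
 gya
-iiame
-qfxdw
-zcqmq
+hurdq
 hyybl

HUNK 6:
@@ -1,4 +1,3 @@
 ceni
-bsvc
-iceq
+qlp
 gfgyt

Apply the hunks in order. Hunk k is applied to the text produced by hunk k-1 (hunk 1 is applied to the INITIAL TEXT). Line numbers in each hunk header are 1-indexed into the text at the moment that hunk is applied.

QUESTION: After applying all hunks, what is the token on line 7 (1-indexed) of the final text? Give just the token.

Hunk 1: at line 6 remove [cxxy] add [qfxdw,bsor] -> 14 lines: ceni bsvc iceq gfgyt gya iiame qfxdw bsor nun naz pyeap dagzl mvs tzrxu
Hunk 2: at line 8 remove [naz,pyeap,dagzl] add [alwsy] -> 12 lines: ceni bsvc iceq gfgyt gya iiame qfxdw bsor nun alwsy mvs tzrxu
Hunk 3: at line 7 remove [nun,alwsy] add [dsrse,cnsbs] -> 12 lines: ceni bsvc iceq gfgyt gya iiame qfxdw bsor dsrse cnsbs mvs tzrxu
Hunk 4: at line 7 remove [bsor,dsrse,cnsbs] add [zcqmq,hyybl,uii] -> 12 lines: ceni bsvc iceq gfgyt gya iiame qfxdw zcqmq hyybl uii mvs tzrxu
Hunk 5: at line 5 remove [iiame,qfxdw,zcqmq] add [hurdq] -> 10 lines: ceni bsvc iceq gfgyt gya hurdq hyybl uii mvs tzrxu
Hunk 6: at line 1 remove [bsvc,iceq] add [qlp] -> 9 lines: ceni qlp gfgyt gya hurdq hyybl uii mvs tzrxu
Final line 7: uii

Answer: uii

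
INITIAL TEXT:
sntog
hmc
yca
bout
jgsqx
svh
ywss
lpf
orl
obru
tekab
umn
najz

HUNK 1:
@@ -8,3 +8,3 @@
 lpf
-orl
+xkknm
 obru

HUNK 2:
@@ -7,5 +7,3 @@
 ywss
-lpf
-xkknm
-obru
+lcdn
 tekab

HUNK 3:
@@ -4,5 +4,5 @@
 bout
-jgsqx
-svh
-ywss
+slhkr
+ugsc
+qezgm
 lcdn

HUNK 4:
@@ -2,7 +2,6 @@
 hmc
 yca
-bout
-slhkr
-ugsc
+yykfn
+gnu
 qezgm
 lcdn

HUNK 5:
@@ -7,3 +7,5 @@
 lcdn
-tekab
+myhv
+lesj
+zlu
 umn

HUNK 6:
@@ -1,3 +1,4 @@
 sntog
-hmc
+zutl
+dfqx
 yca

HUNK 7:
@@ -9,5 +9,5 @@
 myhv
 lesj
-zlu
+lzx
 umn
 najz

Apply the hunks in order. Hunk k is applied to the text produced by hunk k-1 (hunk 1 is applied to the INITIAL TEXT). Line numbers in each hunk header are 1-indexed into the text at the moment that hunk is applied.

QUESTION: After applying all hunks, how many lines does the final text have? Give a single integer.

Answer: 13

Derivation:
Hunk 1: at line 8 remove [orl] add [xkknm] -> 13 lines: sntog hmc yca bout jgsqx svh ywss lpf xkknm obru tekab umn najz
Hunk 2: at line 7 remove [lpf,xkknm,obru] add [lcdn] -> 11 lines: sntog hmc yca bout jgsqx svh ywss lcdn tekab umn najz
Hunk 3: at line 4 remove [jgsqx,svh,ywss] add [slhkr,ugsc,qezgm] -> 11 lines: sntog hmc yca bout slhkr ugsc qezgm lcdn tekab umn najz
Hunk 4: at line 2 remove [bout,slhkr,ugsc] add [yykfn,gnu] -> 10 lines: sntog hmc yca yykfn gnu qezgm lcdn tekab umn najz
Hunk 5: at line 7 remove [tekab] add [myhv,lesj,zlu] -> 12 lines: sntog hmc yca yykfn gnu qezgm lcdn myhv lesj zlu umn najz
Hunk 6: at line 1 remove [hmc] add [zutl,dfqx] -> 13 lines: sntog zutl dfqx yca yykfn gnu qezgm lcdn myhv lesj zlu umn najz
Hunk 7: at line 9 remove [zlu] add [lzx] -> 13 lines: sntog zutl dfqx yca yykfn gnu qezgm lcdn myhv lesj lzx umn najz
Final line count: 13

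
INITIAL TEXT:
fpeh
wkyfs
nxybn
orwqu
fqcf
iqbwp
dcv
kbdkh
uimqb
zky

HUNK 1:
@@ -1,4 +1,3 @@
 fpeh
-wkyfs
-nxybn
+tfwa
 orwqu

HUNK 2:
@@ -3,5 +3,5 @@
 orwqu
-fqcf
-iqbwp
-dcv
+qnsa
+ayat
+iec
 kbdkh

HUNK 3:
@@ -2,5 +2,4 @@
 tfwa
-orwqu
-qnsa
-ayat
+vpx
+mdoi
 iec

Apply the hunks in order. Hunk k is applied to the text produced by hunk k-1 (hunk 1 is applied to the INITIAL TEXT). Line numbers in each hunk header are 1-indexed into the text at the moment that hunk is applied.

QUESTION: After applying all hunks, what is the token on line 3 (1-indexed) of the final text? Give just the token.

Answer: vpx

Derivation:
Hunk 1: at line 1 remove [wkyfs,nxybn] add [tfwa] -> 9 lines: fpeh tfwa orwqu fqcf iqbwp dcv kbdkh uimqb zky
Hunk 2: at line 3 remove [fqcf,iqbwp,dcv] add [qnsa,ayat,iec] -> 9 lines: fpeh tfwa orwqu qnsa ayat iec kbdkh uimqb zky
Hunk 3: at line 2 remove [orwqu,qnsa,ayat] add [vpx,mdoi] -> 8 lines: fpeh tfwa vpx mdoi iec kbdkh uimqb zky
Final line 3: vpx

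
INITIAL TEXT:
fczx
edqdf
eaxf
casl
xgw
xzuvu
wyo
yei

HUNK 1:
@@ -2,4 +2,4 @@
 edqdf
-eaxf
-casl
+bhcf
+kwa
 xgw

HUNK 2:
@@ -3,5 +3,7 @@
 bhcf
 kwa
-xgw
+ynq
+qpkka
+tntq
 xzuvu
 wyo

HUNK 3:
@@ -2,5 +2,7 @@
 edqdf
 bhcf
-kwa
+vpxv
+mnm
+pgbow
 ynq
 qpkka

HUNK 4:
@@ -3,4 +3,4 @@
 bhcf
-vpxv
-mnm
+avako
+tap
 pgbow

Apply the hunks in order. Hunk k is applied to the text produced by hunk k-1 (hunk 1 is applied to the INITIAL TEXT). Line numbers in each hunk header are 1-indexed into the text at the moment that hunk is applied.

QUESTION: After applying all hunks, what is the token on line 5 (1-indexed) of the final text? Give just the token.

Hunk 1: at line 2 remove [eaxf,casl] add [bhcf,kwa] -> 8 lines: fczx edqdf bhcf kwa xgw xzuvu wyo yei
Hunk 2: at line 3 remove [xgw] add [ynq,qpkka,tntq] -> 10 lines: fczx edqdf bhcf kwa ynq qpkka tntq xzuvu wyo yei
Hunk 3: at line 2 remove [kwa] add [vpxv,mnm,pgbow] -> 12 lines: fczx edqdf bhcf vpxv mnm pgbow ynq qpkka tntq xzuvu wyo yei
Hunk 4: at line 3 remove [vpxv,mnm] add [avako,tap] -> 12 lines: fczx edqdf bhcf avako tap pgbow ynq qpkka tntq xzuvu wyo yei
Final line 5: tap

Answer: tap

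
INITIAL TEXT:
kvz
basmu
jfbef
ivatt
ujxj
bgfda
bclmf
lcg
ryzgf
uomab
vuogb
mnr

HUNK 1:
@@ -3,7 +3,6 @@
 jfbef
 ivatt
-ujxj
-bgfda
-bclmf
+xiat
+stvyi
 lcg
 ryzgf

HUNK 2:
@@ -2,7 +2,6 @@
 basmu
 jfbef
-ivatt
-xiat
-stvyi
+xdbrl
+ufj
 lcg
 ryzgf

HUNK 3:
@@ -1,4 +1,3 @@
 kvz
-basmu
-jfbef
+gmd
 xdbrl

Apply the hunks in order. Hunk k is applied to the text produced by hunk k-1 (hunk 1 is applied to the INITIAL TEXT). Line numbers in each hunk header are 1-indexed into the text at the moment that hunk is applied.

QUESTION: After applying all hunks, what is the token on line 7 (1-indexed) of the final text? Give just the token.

Hunk 1: at line 3 remove [ujxj,bgfda,bclmf] add [xiat,stvyi] -> 11 lines: kvz basmu jfbef ivatt xiat stvyi lcg ryzgf uomab vuogb mnr
Hunk 2: at line 2 remove [ivatt,xiat,stvyi] add [xdbrl,ufj] -> 10 lines: kvz basmu jfbef xdbrl ufj lcg ryzgf uomab vuogb mnr
Hunk 3: at line 1 remove [basmu,jfbef] add [gmd] -> 9 lines: kvz gmd xdbrl ufj lcg ryzgf uomab vuogb mnr
Final line 7: uomab

Answer: uomab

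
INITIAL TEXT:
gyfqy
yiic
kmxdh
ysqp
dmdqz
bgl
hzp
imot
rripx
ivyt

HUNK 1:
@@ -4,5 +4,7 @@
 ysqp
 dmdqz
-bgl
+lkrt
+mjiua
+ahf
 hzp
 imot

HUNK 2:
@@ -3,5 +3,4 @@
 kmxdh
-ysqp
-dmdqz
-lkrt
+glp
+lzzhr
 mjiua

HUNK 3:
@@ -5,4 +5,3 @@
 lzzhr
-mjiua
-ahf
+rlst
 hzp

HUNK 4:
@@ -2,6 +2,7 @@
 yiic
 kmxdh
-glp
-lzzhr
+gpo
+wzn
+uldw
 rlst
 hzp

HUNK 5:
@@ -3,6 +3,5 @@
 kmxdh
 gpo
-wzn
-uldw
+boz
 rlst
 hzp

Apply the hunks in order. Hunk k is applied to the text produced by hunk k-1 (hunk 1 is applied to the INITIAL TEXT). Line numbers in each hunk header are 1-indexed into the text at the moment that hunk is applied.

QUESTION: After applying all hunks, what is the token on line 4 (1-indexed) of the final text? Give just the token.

Hunk 1: at line 4 remove [bgl] add [lkrt,mjiua,ahf] -> 12 lines: gyfqy yiic kmxdh ysqp dmdqz lkrt mjiua ahf hzp imot rripx ivyt
Hunk 2: at line 3 remove [ysqp,dmdqz,lkrt] add [glp,lzzhr] -> 11 lines: gyfqy yiic kmxdh glp lzzhr mjiua ahf hzp imot rripx ivyt
Hunk 3: at line 5 remove [mjiua,ahf] add [rlst] -> 10 lines: gyfqy yiic kmxdh glp lzzhr rlst hzp imot rripx ivyt
Hunk 4: at line 2 remove [glp,lzzhr] add [gpo,wzn,uldw] -> 11 lines: gyfqy yiic kmxdh gpo wzn uldw rlst hzp imot rripx ivyt
Hunk 5: at line 3 remove [wzn,uldw] add [boz] -> 10 lines: gyfqy yiic kmxdh gpo boz rlst hzp imot rripx ivyt
Final line 4: gpo

Answer: gpo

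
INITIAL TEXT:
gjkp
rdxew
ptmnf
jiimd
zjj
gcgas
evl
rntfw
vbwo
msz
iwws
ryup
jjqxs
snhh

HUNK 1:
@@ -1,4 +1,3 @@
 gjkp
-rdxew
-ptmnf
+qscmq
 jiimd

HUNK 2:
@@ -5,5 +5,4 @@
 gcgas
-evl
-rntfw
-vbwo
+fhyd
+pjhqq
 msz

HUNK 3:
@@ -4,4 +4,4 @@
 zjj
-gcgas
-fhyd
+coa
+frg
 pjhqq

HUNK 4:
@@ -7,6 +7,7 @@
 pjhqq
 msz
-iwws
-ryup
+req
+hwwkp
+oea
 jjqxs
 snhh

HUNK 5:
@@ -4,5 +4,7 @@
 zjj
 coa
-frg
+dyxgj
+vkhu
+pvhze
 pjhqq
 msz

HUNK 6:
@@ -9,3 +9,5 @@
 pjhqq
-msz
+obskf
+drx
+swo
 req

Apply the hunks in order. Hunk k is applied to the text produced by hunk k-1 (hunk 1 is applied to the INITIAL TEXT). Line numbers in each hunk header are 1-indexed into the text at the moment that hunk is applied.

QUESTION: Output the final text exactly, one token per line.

Hunk 1: at line 1 remove [rdxew,ptmnf] add [qscmq] -> 13 lines: gjkp qscmq jiimd zjj gcgas evl rntfw vbwo msz iwws ryup jjqxs snhh
Hunk 2: at line 5 remove [evl,rntfw,vbwo] add [fhyd,pjhqq] -> 12 lines: gjkp qscmq jiimd zjj gcgas fhyd pjhqq msz iwws ryup jjqxs snhh
Hunk 3: at line 4 remove [gcgas,fhyd] add [coa,frg] -> 12 lines: gjkp qscmq jiimd zjj coa frg pjhqq msz iwws ryup jjqxs snhh
Hunk 4: at line 7 remove [iwws,ryup] add [req,hwwkp,oea] -> 13 lines: gjkp qscmq jiimd zjj coa frg pjhqq msz req hwwkp oea jjqxs snhh
Hunk 5: at line 4 remove [frg] add [dyxgj,vkhu,pvhze] -> 15 lines: gjkp qscmq jiimd zjj coa dyxgj vkhu pvhze pjhqq msz req hwwkp oea jjqxs snhh
Hunk 6: at line 9 remove [msz] add [obskf,drx,swo] -> 17 lines: gjkp qscmq jiimd zjj coa dyxgj vkhu pvhze pjhqq obskf drx swo req hwwkp oea jjqxs snhh

Answer: gjkp
qscmq
jiimd
zjj
coa
dyxgj
vkhu
pvhze
pjhqq
obskf
drx
swo
req
hwwkp
oea
jjqxs
snhh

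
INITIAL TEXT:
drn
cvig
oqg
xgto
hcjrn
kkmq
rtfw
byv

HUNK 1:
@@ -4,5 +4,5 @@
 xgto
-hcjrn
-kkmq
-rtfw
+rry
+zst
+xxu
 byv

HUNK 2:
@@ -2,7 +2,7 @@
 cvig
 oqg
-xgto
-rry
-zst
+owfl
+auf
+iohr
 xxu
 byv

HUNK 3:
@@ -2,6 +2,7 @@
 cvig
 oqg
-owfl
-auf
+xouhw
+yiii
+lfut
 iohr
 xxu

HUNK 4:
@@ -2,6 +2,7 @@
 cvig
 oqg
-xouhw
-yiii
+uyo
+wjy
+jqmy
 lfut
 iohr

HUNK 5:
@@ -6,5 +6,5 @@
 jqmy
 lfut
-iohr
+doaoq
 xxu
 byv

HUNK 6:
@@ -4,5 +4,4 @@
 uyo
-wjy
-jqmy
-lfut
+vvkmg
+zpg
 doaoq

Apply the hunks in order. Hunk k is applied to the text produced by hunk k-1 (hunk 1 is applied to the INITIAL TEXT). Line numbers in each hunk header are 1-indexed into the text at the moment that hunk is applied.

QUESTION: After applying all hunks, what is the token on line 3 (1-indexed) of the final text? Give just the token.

Hunk 1: at line 4 remove [hcjrn,kkmq,rtfw] add [rry,zst,xxu] -> 8 lines: drn cvig oqg xgto rry zst xxu byv
Hunk 2: at line 2 remove [xgto,rry,zst] add [owfl,auf,iohr] -> 8 lines: drn cvig oqg owfl auf iohr xxu byv
Hunk 3: at line 2 remove [owfl,auf] add [xouhw,yiii,lfut] -> 9 lines: drn cvig oqg xouhw yiii lfut iohr xxu byv
Hunk 4: at line 2 remove [xouhw,yiii] add [uyo,wjy,jqmy] -> 10 lines: drn cvig oqg uyo wjy jqmy lfut iohr xxu byv
Hunk 5: at line 6 remove [iohr] add [doaoq] -> 10 lines: drn cvig oqg uyo wjy jqmy lfut doaoq xxu byv
Hunk 6: at line 4 remove [wjy,jqmy,lfut] add [vvkmg,zpg] -> 9 lines: drn cvig oqg uyo vvkmg zpg doaoq xxu byv
Final line 3: oqg

Answer: oqg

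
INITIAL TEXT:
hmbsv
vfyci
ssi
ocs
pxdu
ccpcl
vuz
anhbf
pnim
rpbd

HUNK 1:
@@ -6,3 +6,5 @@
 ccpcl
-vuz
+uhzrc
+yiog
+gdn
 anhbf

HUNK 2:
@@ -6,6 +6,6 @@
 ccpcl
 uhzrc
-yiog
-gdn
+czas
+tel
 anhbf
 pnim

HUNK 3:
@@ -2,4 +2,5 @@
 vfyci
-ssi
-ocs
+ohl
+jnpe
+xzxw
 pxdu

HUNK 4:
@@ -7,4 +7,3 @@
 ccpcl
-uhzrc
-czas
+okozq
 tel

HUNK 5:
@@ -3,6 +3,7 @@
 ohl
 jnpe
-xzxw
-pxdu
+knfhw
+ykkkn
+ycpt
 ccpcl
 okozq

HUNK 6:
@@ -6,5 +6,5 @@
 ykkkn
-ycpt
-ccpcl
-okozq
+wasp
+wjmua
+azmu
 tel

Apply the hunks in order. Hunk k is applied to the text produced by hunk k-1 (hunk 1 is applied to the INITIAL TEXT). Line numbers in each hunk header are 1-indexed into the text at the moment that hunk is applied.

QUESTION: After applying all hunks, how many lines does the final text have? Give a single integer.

Answer: 13

Derivation:
Hunk 1: at line 6 remove [vuz] add [uhzrc,yiog,gdn] -> 12 lines: hmbsv vfyci ssi ocs pxdu ccpcl uhzrc yiog gdn anhbf pnim rpbd
Hunk 2: at line 6 remove [yiog,gdn] add [czas,tel] -> 12 lines: hmbsv vfyci ssi ocs pxdu ccpcl uhzrc czas tel anhbf pnim rpbd
Hunk 3: at line 2 remove [ssi,ocs] add [ohl,jnpe,xzxw] -> 13 lines: hmbsv vfyci ohl jnpe xzxw pxdu ccpcl uhzrc czas tel anhbf pnim rpbd
Hunk 4: at line 7 remove [uhzrc,czas] add [okozq] -> 12 lines: hmbsv vfyci ohl jnpe xzxw pxdu ccpcl okozq tel anhbf pnim rpbd
Hunk 5: at line 3 remove [xzxw,pxdu] add [knfhw,ykkkn,ycpt] -> 13 lines: hmbsv vfyci ohl jnpe knfhw ykkkn ycpt ccpcl okozq tel anhbf pnim rpbd
Hunk 6: at line 6 remove [ycpt,ccpcl,okozq] add [wasp,wjmua,azmu] -> 13 lines: hmbsv vfyci ohl jnpe knfhw ykkkn wasp wjmua azmu tel anhbf pnim rpbd
Final line count: 13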